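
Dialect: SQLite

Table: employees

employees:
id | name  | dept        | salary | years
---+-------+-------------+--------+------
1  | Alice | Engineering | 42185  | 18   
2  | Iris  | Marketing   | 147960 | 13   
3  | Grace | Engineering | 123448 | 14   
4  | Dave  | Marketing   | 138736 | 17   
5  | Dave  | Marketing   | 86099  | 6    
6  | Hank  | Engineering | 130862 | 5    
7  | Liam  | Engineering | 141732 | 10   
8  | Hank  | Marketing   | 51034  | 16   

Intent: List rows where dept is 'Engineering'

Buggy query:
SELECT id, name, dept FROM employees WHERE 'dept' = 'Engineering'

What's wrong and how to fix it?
Bug: 'dept' in single quotes is a string literal, not the column; the comparison is literal-vs-literal and never true

Fix: Reference the column as dept without single quotes

Corrected query:
SELECT id, name, dept FROM employees WHERE dept = 'Engineering'

Result:
id | name  | dept       
---+-------+------------
1  | Alice | Engineering
3  | Grace | Engineering
6  | Hank  | Engineering
7  | Liam  | Engineering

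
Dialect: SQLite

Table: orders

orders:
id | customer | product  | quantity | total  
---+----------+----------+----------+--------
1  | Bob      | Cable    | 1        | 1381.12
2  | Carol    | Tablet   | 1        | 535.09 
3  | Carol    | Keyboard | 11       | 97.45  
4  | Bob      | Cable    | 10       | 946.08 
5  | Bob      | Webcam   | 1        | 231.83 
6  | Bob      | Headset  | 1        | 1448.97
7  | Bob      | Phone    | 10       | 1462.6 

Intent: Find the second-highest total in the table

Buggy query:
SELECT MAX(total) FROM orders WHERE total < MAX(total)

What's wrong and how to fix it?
Bug: MAX(total) on the right of the comparison is an aggregate-in-WHERE error

Fix: Compute the overall MAX in a subquery, then take MAX of rows below it

Corrected query:
SELECT MAX(total) FROM orders WHERE total < (SELECT MAX(total) FROM orders)

Result:
MAX(total)
----------
1448.97   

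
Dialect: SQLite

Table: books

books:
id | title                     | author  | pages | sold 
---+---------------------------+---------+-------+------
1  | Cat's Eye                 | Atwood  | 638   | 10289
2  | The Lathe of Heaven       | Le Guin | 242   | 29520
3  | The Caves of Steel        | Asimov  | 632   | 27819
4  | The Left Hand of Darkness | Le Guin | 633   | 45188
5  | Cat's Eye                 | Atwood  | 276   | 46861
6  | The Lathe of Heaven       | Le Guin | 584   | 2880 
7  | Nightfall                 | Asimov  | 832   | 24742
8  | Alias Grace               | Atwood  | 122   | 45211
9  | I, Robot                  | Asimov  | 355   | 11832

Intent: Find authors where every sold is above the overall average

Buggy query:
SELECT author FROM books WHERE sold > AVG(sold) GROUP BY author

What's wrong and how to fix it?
Bug: WHERE evaluates per row before aggregation, so AVG() is unavailable

Fix: Compute the overall average in a scalar subquery and compare each group's MIN against it in HAVING

Corrected query:
SELECT author FROM books GROUP BY author HAVING MIN(sold) > (SELECT AVG(sold) FROM books)

Result:
(no rows)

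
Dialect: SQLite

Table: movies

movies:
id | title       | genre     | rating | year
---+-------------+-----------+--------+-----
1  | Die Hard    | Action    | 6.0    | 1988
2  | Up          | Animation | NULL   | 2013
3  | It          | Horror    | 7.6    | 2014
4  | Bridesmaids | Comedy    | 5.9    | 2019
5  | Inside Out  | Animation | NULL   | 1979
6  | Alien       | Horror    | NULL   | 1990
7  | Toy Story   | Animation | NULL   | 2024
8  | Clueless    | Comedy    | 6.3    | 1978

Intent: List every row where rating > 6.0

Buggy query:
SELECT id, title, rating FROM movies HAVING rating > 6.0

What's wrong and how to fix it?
Bug: This is a non-aggregate query (no GROUP BY, no aggregates), so in SQLite the HAVING clause is invalid here; a row-level condition belongs in WHERE

Fix: Use WHERE for row-level filtering

Corrected query:
SELECT id, title, rating FROM movies WHERE rating > 6.0

Result:
id | title    | rating
---+----------+-------
3  | It       | 7.6   
8  | Clueless | 6.3   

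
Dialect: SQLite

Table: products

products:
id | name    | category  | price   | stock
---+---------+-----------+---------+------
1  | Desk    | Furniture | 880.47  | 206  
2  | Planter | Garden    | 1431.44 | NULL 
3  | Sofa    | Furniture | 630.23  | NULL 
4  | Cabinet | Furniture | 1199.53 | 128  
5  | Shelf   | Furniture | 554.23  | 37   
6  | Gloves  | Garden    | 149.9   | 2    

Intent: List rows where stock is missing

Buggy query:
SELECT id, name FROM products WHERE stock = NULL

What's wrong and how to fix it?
Bug: '= NULL' is always unknown in SQL three-valued logic, so no rows match

Fix: Replace '= NULL' with 'IS NULL'

Corrected query:
SELECT id, name FROM products WHERE stock IS NULL

Result:
id | name   
---+--------
2  | Planter
3  | Sofa   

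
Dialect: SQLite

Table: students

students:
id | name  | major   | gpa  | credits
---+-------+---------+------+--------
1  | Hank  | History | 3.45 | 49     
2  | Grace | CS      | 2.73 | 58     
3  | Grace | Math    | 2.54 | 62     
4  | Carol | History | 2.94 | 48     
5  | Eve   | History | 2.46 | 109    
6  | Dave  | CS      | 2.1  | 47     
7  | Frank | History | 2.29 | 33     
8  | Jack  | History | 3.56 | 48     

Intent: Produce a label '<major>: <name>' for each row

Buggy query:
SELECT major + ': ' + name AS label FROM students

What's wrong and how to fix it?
Bug: '+' is numeric addition; on text columns SQLite converts them to 0 instead of concatenating

Fix: Replace + with || to concatenate text

Corrected query:
SELECT major || ': ' || name AS label FROM students

Result:
label         
--------------
History: Hank 
CS: Grace     
Math: Grace   
History: Carol
History: Eve  
CS: Dave      
History: Frank
History: Jack 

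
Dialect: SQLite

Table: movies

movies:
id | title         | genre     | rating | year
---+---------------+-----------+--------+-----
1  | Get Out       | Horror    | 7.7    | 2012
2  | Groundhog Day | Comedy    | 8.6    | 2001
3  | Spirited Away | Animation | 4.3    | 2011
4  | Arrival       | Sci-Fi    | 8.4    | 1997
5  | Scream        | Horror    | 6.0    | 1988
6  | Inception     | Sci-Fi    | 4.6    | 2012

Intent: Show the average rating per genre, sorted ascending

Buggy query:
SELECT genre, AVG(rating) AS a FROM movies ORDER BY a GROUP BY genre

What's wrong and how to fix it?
Bug: GROUP BY must precede ORDER BY

Fix: Move ORDER BY to the end, after GROUP BY

Corrected query:
SELECT genre, AVG(rating) AS a FROM movies GROUP BY genre ORDER BY a

Result:
genre     | a   
----------+-----
Animation | 4.3 
Sci-Fi    | 6.5 
Horror    | 6.85
Comedy    | 8.6 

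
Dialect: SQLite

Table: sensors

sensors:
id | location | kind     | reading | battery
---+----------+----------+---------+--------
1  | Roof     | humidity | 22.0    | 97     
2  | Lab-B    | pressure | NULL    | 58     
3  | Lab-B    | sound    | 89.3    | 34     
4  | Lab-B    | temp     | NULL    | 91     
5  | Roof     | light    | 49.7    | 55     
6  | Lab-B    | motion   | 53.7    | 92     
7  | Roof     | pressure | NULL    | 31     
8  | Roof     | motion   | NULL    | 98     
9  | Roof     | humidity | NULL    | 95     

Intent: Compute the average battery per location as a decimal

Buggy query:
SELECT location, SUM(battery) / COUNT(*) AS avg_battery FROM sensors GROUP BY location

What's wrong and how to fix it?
Bug: Both operands are integers, so '/' performs integer division and truncates

Fix: Multiply by 1.0 (or CAST to REAL) to force floating-point division

Corrected query:
SELECT location, SUM(battery) * 1.0 / COUNT(*) AS avg_battery FROM sensors GROUP BY location

Result:
location | avg_battery
---------+------------
Lab-B    | 68.75      
Roof     | 75.2       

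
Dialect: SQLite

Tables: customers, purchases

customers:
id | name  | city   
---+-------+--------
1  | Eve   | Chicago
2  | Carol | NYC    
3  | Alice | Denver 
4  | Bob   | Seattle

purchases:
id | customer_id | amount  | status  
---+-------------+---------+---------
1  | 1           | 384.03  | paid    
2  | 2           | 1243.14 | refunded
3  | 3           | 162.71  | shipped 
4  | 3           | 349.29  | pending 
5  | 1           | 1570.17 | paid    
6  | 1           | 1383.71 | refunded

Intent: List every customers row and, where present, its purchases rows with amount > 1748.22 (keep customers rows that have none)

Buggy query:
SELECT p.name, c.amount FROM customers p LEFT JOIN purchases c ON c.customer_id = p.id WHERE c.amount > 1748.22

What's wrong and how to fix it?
Bug: Filtering c.amount in WHERE discards the NULL rows produced by LEFT JOIN, turning it into an inner join

Fix: Put 'c.amount > 1748.22' in the JOIN's ON clause instead of WHERE

Corrected query:
SELECT p.name, c.amount FROM customers p LEFT JOIN purchases c ON c.customer_id = p.id AND c.amount > 1748.22

Result:
name  | amount
------+-------
Eve   | NULL  
Carol | NULL  
Alice | NULL  
Bob   | NULL  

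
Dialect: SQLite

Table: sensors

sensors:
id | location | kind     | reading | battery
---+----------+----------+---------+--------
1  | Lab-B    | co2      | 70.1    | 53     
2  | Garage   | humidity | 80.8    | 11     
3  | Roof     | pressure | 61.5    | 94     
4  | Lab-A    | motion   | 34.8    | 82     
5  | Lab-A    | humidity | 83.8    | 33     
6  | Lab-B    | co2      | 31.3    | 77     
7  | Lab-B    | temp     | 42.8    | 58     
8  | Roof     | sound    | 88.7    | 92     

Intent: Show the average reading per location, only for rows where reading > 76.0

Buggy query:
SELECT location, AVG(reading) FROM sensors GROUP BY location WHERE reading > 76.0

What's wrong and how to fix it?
Bug: WHERE cannot follow GROUP BY

Fix: Move the WHERE clause before GROUP BY

Corrected query:
SELECT location, AVG(reading) FROM sensors WHERE reading > 76.0 GROUP BY location

Result:
location | AVG(reading)
---------+-------------
Garage   | 80.8        
Lab-A    | 83.8        
Roof     | 88.7        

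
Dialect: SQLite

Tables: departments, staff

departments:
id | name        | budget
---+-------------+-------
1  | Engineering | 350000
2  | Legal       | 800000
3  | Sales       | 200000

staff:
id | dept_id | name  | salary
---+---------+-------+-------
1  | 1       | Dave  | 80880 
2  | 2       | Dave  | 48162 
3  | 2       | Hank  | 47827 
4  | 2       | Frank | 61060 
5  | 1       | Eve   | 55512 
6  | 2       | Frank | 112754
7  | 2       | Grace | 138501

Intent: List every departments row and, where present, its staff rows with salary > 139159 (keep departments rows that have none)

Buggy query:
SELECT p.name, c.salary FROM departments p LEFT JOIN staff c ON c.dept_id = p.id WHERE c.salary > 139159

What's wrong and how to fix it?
Bug: Filtering c.salary in WHERE discards the NULL rows produced by LEFT JOIN, turning it into an inner join

Fix: Put 'c.salary > 139159' in the JOIN's ON clause instead of WHERE

Corrected query:
SELECT p.name, c.salary FROM departments p LEFT JOIN staff c ON c.dept_id = p.id AND c.salary > 139159

Result:
name        | salary
------------+-------
Engineering | NULL  
Legal       | NULL  
Sales       | NULL  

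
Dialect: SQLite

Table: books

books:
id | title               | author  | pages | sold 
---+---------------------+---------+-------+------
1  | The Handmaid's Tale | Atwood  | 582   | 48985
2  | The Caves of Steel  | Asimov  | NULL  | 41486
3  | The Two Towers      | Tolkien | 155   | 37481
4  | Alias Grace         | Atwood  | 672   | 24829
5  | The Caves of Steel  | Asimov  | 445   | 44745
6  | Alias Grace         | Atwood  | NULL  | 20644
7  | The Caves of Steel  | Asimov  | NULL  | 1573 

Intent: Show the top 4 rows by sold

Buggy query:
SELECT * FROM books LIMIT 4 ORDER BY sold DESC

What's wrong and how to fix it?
Bug: LIMIT must come after ORDER BY

Fix: Sort with ORDER BY, then apply LIMIT

Corrected query:
SELECT * FROM books ORDER BY sold DESC LIMIT 4

Result:
id | title               | author  | pages | sold 
---+---------------------+---------+-------+------
1  | The Handmaid's Tale | Atwood  | 582   | 48985
5  | The Caves of Steel  | Asimov  | 445   | 44745
2  | The Caves of Steel  | Asimov  | NULL  | 41486
3  | The Two Towers      | Tolkien | 155   | 37481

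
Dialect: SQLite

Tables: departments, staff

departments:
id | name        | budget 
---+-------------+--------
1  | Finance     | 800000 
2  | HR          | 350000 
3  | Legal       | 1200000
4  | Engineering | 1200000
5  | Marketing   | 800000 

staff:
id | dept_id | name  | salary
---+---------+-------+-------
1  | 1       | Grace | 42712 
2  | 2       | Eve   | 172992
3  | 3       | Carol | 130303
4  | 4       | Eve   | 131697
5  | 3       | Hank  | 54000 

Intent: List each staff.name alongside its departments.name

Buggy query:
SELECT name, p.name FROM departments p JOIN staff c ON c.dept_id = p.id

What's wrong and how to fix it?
Bug: 'name' exists in both joined tables, so the database can't tell which one is meant

Fix: Qualify the column with its table alias (c.name)

Corrected query:
SELECT c.name, p.name FROM departments p JOIN staff c ON c.dept_id = p.id

Result:
name  | name       
------+------------
Grace | Finance    
Eve   | HR         
Carol | Legal      
Eve   | Engineering
Hank  | Legal      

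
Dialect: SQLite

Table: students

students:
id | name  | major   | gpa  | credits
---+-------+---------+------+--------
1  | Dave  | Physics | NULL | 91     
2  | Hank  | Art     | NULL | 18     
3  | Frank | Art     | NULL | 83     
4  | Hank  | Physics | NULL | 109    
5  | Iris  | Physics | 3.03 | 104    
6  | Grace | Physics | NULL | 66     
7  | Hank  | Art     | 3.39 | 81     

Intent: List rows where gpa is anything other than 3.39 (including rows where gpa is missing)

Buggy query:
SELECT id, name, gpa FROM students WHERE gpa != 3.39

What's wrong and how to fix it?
Bug: 'gpa != 3.39' is unknown when gpa is NULL, so NULL rows are silently excluded

Fix: Add an explicit OR gpa IS NULL to include the missing-value rows

Corrected query:
SELECT id, name, gpa FROM students WHERE gpa != 3.39 OR gpa IS NULL

Result:
id | name  | gpa 
---+-------+-----
1  | Dave  | NULL
2  | Hank  | NULL
3  | Frank | NULL
4  | Hank  | NULL
5  | Iris  | 3.03
6  | Grace | NULL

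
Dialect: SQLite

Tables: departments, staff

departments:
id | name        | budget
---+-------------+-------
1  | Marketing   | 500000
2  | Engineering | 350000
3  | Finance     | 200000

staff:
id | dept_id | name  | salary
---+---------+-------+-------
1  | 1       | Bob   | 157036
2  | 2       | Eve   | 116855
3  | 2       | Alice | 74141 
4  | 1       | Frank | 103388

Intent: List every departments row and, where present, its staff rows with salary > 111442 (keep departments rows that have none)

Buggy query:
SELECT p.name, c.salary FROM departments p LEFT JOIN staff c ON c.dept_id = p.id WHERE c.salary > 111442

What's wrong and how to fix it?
Bug: Filtering c.salary in WHERE discards the NULL rows produced by LEFT JOIN, turning it into an inner join

Fix: Put 'c.salary > 111442' in the JOIN's ON clause instead of WHERE

Corrected query:
SELECT p.name, c.salary FROM departments p LEFT JOIN staff c ON c.dept_id = p.id AND c.salary > 111442

Result:
name        | salary
------------+-------
Marketing   | 157036
Engineering | 116855
Finance     | NULL  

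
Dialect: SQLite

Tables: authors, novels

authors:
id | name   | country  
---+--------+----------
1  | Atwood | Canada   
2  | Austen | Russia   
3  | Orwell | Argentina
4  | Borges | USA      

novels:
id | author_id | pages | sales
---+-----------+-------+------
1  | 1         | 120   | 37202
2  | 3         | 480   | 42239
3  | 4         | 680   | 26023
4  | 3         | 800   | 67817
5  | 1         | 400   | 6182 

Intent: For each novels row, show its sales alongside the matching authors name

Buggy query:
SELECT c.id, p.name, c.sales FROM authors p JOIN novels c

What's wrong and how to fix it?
Bug: JOIN with no ON clause produces a cartesian product; every novels row pairs with every authors row

Fix: Specify the join condition linking the foreign key to the parent id

Corrected query:
SELECT c.id, p.name, c.sales FROM authors p JOIN novels c ON c.author_id = p.id

Result:
id | name   | sales
---+--------+------
1  | Atwood | 37202
2  | Orwell | 42239
3  | Borges | 26023
4  | Orwell | 67817
5  | Atwood | 6182 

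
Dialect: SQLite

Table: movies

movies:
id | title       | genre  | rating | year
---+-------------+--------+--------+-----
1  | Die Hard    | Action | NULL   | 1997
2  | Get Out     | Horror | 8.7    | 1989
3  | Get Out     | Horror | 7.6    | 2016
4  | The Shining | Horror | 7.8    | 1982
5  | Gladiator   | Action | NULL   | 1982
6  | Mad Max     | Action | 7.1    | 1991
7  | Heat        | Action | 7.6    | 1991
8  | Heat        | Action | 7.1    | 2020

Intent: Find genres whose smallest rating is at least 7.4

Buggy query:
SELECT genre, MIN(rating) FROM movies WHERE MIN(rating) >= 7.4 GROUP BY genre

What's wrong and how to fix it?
Bug: MIN() in WHERE is a misuse of aggregate

Fix: Use HAVING for the per-group MIN condition

Corrected query:
SELECT genre, MIN(rating) FROM movies GROUP BY genre HAVING MIN(rating) >= 7.4

Result:
genre  | MIN(rating)
-------+------------
Horror | 7.6        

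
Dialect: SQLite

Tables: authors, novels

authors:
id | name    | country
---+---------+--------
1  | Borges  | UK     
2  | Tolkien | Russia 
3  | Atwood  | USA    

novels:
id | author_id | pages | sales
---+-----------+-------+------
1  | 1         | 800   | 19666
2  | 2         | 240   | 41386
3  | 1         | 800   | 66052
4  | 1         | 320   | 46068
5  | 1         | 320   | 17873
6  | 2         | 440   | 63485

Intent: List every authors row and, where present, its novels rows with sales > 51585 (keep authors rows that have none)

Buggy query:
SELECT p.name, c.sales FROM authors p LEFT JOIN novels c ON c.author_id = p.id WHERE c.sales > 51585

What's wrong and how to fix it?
Bug: A WHERE condition on the right-hand table after LEFT JOIN drops unmatched parents

Fix: Put 'c.sales > 51585' in the JOIN's ON clause instead of WHERE

Corrected query:
SELECT p.name, c.sales FROM authors p LEFT JOIN novels c ON c.author_id = p.id AND c.sales > 51585

Result:
name    | sales
--------+------
Borges  | 66052
Tolkien | 63485
Atwood  | NULL 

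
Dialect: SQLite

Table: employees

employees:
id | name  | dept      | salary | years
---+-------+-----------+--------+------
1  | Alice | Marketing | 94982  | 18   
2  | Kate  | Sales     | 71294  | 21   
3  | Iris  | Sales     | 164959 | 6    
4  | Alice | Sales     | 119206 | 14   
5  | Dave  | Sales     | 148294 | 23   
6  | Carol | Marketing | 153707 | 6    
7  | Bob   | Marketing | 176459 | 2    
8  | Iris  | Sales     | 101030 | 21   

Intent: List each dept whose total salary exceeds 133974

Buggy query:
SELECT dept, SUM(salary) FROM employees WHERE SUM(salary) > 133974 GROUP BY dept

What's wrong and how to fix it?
Bug: WHERE runs before GROUP BY, so aggregates aren't available there

Fix: Use HAVING (which filters groups after aggregation) instead of WHERE

Corrected query:
SELECT dept, SUM(salary) FROM employees GROUP BY dept HAVING SUM(salary) > 133974

Result:
dept      | SUM(salary)
----------+------------
Marketing | 425148     
Sales     | 604783     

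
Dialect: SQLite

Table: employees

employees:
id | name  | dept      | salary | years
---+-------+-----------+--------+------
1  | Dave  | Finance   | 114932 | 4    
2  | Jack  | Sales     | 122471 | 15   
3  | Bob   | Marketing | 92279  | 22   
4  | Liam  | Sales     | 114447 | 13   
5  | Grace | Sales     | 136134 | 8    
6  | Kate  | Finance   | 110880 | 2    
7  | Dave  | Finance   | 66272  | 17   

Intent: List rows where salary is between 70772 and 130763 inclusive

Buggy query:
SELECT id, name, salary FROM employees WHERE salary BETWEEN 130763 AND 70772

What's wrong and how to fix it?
Bug: BETWEEN expects the lower bound first; with 130763 AND 70772 the range is empty

Fix: Swap the bounds so the smaller value comes first

Corrected query:
SELECT id, name, salary FROM employees WHERE salary BETWEEN 70772 AND 130763

Result:
id | name | salary
---+------+-------
1  | Dave | 114932
2  | Jack | 122471
3  | Bob  | 92279 
4  | Liam | 114447
6  | Kate | 110880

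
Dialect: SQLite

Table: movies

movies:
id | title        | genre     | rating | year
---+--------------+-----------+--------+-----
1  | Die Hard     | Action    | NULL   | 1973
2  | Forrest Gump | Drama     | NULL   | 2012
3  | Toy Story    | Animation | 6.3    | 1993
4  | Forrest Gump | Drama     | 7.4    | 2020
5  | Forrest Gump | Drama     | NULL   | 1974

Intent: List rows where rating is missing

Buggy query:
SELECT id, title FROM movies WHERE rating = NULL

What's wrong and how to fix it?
Bug: Comparing to NULL with '=' never matches; NULL = NULL is unknown, not true

Fix: Use IS NULL to test for NULL

Corrected query:
SELECT id, title FROM movies WHERE rating IS NULL

Result:
id | title       
---+-------------
1  | Die Hard    
2  | Forrest Gump
5  | Forrest Gump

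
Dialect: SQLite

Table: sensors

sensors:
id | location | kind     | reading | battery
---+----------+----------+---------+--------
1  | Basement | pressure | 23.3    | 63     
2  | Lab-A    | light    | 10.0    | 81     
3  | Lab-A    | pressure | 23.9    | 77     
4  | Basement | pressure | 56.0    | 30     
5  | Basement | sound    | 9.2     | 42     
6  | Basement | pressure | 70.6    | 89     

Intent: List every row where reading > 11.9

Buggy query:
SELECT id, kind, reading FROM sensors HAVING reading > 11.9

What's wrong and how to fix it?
Bug: This is a non-aggregate query (no GROUP BY, no aggregates), so in SQLite the HAVING clause is invalid here; a row-level condition belongs in WHERE

Fix: Replace HAVING with WHERE since the condition applies to individual rows

Corrected query:
SELECT id, kind, reading FROM sensors WHERE reading > 11.9

Result:
id | kind     | reading
---+----------+--------
1  | pressure | 23.3   
3  | pressure | 23.9   
4  | pressure | 56     
6  | pressure | 70.6   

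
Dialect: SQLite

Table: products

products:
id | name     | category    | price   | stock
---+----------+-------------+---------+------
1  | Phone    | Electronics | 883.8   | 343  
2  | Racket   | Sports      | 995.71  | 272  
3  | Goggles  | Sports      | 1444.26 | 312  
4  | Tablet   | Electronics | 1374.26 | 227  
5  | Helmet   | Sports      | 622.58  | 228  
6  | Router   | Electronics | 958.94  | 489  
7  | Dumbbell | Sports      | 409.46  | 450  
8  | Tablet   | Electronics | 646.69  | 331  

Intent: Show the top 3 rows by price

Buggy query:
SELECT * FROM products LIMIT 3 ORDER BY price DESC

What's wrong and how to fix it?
Bug: LIMIT must come after ORDER BY

Fix: Swap the clauses: ORDER BY first, then LIMIT

Corrected query:
SELECT * FROM products ORDER BY price DESC LIMIT 3

Result:
id | name    | category    | price   | stock
---+---------+-------------+---------+------
3  | Goggles | Sports      | 1444.26 | 312  
4  | Tablet  | Electronics | 1374.26 | 227  
2  | Racket  | Sports      | 995.71  | 272  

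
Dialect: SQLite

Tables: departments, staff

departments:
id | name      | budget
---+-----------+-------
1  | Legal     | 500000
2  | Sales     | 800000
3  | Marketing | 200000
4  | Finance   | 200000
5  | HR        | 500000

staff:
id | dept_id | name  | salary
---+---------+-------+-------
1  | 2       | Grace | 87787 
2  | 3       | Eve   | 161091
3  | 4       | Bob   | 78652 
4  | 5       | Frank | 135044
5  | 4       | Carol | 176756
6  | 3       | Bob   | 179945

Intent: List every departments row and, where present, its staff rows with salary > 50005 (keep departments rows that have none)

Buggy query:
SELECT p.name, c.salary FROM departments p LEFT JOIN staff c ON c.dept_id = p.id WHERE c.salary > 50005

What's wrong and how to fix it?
Bug: Filtering c.salary in WHERE discards the NULL rows produced by LEFT JOIN, turning it into an inner join

Fix: Move the right-table condition into the ON clause so unmatched parents are kept

Corrected query:
SELECT p.name, c.salary FROM departments p LEFT JOIN staff c ON c.dept_id = p.id AND c.salary > 50005

Result:
name      | salary
----------+-------
Legal     | NULL  
Sales     | 87787 
Marketing | 161091
Marketing | 179945
Finance   | 78652 
Finance   | 176756
HR        | 135044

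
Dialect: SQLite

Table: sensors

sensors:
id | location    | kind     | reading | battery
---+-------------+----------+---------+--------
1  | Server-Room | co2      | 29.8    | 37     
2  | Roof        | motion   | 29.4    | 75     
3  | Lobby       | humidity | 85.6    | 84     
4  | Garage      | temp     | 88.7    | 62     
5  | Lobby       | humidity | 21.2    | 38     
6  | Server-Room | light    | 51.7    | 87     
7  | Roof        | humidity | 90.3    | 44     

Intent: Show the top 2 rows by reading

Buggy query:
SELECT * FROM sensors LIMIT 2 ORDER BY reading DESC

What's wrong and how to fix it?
Bug: ORDER BY cannot follow LIMIT; LIMIT is the final clause

Fix: Swap the clauses: ORDER BY first, then LIMIT

Corrected query:
SELECT * FROM sensors ORDER BY reading DESC LIMIT 2

Result:
id | location | kind     | reading | battery
---+----------+----------+---------+--------
7  | Roof     | humidity | 90.3    | 44     
4  | Garage   | temp     | 88.7    | 62     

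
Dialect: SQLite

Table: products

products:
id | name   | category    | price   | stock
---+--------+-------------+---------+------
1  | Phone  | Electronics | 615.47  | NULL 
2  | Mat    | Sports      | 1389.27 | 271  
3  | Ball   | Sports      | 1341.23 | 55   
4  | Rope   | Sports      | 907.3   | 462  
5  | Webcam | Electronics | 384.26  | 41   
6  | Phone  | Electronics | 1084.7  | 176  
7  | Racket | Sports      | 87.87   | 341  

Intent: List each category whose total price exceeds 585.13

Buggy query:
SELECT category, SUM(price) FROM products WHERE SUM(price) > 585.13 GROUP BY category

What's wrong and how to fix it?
Bug: Aggregate functions cannot appear in a WHERE clause

Fix: Use HAVING (which filters groups after aggregation) instead of WHERE

Corrected query:
SELECT category, SUM(price) FROM products GROUP BY category HAVING SUM(price) > 585.13

Result:
category    | SUM(price)
------------+-----------
Electronics | 2084.43   
Sports      | 3725.67   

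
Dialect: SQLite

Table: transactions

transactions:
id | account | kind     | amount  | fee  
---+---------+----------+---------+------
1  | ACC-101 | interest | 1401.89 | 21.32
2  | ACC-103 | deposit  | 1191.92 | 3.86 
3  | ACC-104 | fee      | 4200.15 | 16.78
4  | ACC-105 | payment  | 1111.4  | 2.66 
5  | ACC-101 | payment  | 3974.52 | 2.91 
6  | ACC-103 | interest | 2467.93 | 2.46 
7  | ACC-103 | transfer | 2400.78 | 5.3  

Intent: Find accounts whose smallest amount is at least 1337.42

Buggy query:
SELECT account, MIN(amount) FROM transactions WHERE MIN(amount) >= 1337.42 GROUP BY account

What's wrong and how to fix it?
Bug: MIN() in WHERE is a misuse of aggregate

Fix: Replace WHERE with HAVING after the GROUP BY

Corrected query:
SELECT account, MIN(amount) FROM transactions GROUP BY account HAVING MIN(amount) >= 1337.42

Result:
account | MIN(amount)
--------+------------
ACC-101 | 1401.89    
ACC-104 | 4200.15    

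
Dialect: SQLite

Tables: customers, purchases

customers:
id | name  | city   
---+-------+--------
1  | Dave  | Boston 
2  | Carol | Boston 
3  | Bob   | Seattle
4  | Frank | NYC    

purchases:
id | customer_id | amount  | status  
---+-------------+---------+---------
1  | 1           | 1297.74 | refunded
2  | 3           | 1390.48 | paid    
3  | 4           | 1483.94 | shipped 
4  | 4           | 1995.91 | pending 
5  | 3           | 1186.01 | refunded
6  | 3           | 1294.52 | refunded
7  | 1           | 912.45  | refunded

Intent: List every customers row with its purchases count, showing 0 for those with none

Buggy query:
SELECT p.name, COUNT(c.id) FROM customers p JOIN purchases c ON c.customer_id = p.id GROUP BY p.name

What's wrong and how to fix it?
Bug: An inner join excludes parents with zero children

Fix: Use LEFT JOIN so parents without children still appear (COUNT(c.id) gives 0)

Corrected query:
SELECT p.name, COUNT(c.id) FROM customers p LEFT JOIN purchases c ON c.customer_id = p.id GROUP BY p.name

Result:
name  | COUNT(c.id)
------+------------
Bob   | 3          
Carol | 0          
Dave  | 2          
Frank | 2          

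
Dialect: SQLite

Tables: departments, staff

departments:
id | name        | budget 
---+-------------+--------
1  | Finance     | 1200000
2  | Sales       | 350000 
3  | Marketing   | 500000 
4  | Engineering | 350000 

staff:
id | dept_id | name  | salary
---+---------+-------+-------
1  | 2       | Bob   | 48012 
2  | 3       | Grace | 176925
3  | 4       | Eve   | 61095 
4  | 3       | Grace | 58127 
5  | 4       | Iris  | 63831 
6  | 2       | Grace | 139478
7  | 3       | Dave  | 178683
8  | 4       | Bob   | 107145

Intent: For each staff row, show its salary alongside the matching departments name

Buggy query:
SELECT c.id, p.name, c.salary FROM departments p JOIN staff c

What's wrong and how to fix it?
Bug: JOIN with no ON clause produces a cartesian product; every staff row pairs with every departments row

Fix: Add ON c.dept_id = p.id to the JOIN

Corrected query:
SELECT c.id, p.name, c.salary FROM departments p JOIN staff c ON c.dept_id = p.id

Result:
id | name        | salary
---+-------------+-------
1  | Sales       | 48012 
2  | Marketing   | 176925
3  | Engineering | 61095 
4  | Marketing   | 58127 
5  | Engineering | 63831 
6  | Sales       | 139478
7  | Marketing   | 178683
8  | Engineering | 107145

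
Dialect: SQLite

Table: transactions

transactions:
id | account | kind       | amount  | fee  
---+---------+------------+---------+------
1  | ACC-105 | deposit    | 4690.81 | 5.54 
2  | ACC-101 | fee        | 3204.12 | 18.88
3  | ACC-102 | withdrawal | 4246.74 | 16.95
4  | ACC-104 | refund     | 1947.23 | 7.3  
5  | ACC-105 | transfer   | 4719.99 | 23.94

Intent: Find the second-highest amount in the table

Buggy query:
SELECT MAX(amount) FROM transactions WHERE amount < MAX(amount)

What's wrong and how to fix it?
Bug: The inner MAX is an aggregate inside WHERE, which is not allowed

Fix: Put the inner MAX in a scalar subquery

Corrected query:
SELECT MAX(amount) FROM transactions WHERE amount < (SELECT MAX(amount) FROM transactions)

Result:
MAX(amount)
-----------
4690.81    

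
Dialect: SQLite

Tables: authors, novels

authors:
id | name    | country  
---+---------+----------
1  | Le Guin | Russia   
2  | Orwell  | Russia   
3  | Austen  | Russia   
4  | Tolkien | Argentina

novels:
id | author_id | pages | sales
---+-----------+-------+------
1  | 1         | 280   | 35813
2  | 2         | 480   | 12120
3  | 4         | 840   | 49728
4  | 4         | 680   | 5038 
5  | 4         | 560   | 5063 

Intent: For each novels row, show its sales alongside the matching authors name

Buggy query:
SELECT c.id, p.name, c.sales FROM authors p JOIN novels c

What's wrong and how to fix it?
Bug: Missing join condition: each novels row is matched to all authors rows instead of just its own

Fix: Specify the join condition linking the foreign key to the parent id

Corrected query:
SELECT c.id, p.name, c.sales FROM authors p JOIN novels c ON c.author_id = p.id

Result:
id | name    | sales
---+---------+------
1  | Le Guin | 35813
2  | Orwell  | 12120
3  | Tolkien | 49728
4  | Tolkien | 5038 
5  | Tolkien | 5063 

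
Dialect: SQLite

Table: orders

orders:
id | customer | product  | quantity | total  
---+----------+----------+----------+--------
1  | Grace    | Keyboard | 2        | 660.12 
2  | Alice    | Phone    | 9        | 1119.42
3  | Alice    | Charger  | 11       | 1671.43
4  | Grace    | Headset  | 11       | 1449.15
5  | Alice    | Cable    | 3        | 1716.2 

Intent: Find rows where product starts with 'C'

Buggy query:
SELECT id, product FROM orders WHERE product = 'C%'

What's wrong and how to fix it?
Bug: Wildcards only work with LIKE; '=' treats '%' as a literal character

Fix: Replace '=' with LIKE so 'C%' is treated as a pattern

Corrected query:
SELECT id, product FROM orders WHERE product LIKE 'C%'

Result:
id | product
---+--------
3  | Charger
5  | Cable  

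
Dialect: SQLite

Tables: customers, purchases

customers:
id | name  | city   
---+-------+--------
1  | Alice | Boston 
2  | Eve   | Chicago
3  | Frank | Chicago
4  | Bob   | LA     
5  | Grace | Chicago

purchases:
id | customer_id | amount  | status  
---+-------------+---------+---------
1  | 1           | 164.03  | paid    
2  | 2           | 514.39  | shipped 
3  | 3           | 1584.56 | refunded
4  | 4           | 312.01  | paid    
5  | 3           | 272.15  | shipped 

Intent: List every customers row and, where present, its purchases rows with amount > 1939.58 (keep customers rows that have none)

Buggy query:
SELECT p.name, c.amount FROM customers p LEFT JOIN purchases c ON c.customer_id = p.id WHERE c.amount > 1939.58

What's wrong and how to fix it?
Bug: A WHERE condition on the right-hand table after LEFT JOIN drops unmatched parents

Fix: Move the right-table condition into the ON clause so unmatched parents are kept

Corrected query:
SELECT p.name, c.amount FROM customers p LEFT JOIN purchases c ON c.customer_id = p.id AND c.amount > 1939.58

Result:
name  | amount
------+-------
Alice | NULL  
Eve   | NULL  
Frank | NULL  
Bob   | NULL  
Grace | NULL  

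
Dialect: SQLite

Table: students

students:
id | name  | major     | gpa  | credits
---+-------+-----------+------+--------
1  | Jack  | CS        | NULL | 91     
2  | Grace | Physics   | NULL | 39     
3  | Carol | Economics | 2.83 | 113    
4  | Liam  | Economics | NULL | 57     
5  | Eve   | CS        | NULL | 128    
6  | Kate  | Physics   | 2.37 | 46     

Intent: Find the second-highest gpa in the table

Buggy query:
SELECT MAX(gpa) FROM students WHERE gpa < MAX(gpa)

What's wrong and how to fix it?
Bug: MAX(gpa) on the right of the comparison is an aggregate-in-WHERE error

Fix: Put the inner MAX in a scalar subquery

Corrected query:
SELECT MAX(gpa) FROM students WHERE gpa < (SELECT MAX(gpa) FROM students)

Result:
MAX(gpa)
--------
2.37    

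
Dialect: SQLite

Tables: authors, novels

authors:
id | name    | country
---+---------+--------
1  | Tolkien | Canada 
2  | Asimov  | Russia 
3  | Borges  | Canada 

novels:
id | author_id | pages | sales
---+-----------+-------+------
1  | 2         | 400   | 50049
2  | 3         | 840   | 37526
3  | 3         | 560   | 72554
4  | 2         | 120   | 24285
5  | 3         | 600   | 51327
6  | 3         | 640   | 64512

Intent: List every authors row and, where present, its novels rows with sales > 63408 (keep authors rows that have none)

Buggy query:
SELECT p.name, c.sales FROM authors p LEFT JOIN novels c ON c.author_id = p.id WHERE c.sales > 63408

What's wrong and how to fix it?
Bug: A WHERE condition on the right-hand table after LEFT JOIN drops unmatched parents

Fix: Put 'c.sales > 63408' in the JOIN's ON clause instead of WHERE

Corrected query:
SELECT p.name, c.sales FROM authors p LEFT JOIN novels c ON c.author_id = p.id AND c.sales > 63408

Result:
name    | sales
--------+------
Tolkien | NULL 
Asimov  | NULL 
Borges  | 64512
Borges  | 72554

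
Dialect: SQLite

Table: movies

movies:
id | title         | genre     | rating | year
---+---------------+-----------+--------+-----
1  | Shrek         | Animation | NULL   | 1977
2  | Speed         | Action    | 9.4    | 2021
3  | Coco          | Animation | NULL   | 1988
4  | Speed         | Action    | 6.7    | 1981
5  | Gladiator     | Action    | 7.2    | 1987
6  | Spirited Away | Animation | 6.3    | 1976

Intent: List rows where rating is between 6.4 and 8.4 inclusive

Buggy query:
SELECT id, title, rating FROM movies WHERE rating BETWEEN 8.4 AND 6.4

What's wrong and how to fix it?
Bug: BETWEEN expects the lower bound first; with 8.4 AND 6.4 the range is empty

Fix: Write BETWEEN 6.4 AND 8.4

Corrected query:
SELECT id, title, rating FROM movies WHERE rating BETWEEN 6.4 AND 8.4

Result:
id | title     | rating
---+-----------+-------
4  | Speed     | 6.7   
5  | Gladiator | 7.2   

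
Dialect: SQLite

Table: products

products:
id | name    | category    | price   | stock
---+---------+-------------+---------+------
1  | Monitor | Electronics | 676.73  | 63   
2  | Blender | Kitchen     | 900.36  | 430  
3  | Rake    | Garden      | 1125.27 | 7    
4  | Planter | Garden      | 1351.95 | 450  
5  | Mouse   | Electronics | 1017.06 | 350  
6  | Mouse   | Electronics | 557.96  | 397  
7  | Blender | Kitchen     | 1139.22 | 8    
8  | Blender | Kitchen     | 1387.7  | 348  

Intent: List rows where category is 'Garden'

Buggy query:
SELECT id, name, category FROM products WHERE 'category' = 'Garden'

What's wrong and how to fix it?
Bug: 'category' in single quotes is a string literal, not the column; the comparison is literal-vs-literal and never true

Fix: Remove the quotes around the column name (or use double quotes for an identifier)

Corrected query:
SELECT id, name, category FROM products WHERE category = 'Garden'

Result:
id | name    | category
---+---------+---------
3  | Rake    | Garden  
4  | Planter | Garden  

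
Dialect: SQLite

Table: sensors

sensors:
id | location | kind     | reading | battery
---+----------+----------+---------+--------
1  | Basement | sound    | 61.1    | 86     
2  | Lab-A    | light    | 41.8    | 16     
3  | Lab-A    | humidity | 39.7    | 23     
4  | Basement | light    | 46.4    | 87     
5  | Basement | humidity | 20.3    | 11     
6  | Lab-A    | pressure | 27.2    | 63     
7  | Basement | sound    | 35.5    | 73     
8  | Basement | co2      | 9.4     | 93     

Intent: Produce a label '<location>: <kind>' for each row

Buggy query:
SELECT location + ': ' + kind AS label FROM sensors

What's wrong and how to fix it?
Bug: SQLite uses || for string concatenation; + coerces text to numbers (yielding 0)

Fix: Use the || operator for string concatenation

Corrected query:
SELECT location || ': ' || kind AS label FROM sensors

Result:
label             
------------------
Basement: sound   
Lab-A: light      
Lab-A: humidity   
Basement: light   
Basement: humidity
Lab-A: pressure   
Basement: sound   
Basement: co2     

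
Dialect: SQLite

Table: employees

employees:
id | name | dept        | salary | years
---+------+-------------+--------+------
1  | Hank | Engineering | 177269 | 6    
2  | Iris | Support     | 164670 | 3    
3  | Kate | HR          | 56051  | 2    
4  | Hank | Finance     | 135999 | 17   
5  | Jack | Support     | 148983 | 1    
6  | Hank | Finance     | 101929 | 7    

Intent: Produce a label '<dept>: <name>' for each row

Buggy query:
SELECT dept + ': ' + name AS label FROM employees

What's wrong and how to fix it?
Bug: SQLite uses || for string concatenation; + coerces text to numbers (yielding 0)

Fix: Use the || operator for string concatenation

Corrected query:
SELECT dept || ': ' || name AS label FROM employees

Result:
label            
-----------------
Engineering: Hank
Support: Iris    
HR: Kate         
Finance: Hank    
Support: Jack    
Finance: Hank    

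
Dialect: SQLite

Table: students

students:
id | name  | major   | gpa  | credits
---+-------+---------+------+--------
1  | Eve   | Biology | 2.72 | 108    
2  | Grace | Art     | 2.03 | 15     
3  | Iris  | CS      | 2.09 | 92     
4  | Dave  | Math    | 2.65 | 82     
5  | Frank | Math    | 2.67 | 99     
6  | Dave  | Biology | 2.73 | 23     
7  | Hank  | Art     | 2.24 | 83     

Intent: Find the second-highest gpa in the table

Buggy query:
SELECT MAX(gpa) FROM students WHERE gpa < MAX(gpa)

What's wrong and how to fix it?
Bug: The inner MAX is an aggregate inside WHERE, which is not allowed

Fix: Compute the overall MAX in a subquery, then take MAX of rows below it

Corrected query:
SELECT MAX(gpa) FROM students WHERE gpa < (SELECT MAX(gpa) FROM students)

Result:
MAX(gpa)
--------
2.72    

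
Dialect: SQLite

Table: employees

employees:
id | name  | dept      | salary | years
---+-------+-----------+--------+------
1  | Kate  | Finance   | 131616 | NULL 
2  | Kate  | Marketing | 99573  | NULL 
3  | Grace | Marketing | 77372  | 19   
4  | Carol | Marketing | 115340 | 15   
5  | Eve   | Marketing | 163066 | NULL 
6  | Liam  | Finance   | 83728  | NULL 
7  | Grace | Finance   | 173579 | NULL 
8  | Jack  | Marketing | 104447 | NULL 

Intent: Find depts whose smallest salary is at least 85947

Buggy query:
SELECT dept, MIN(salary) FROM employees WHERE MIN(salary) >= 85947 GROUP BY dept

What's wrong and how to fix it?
Bug: MIN() in WHERE is a misuse of aggregate

Fix: Replace WHERE with HAVING after the GROUP BY

Corrected query:
SELECT dept, MIN(salary) FROM employees GROUP BY dept HAVING MIN(salary) >= 85947

Result:
(no rows)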